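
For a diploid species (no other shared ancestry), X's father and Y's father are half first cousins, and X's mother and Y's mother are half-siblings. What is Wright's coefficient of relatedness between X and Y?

0.078125

Wright's path rule: contributions from independent ancestry routes add.
X and Y are related in two ways: half second cousins through their fathers (r = 1/64) and half first cousins through their mothers (r = 1/16).
r = 1/64 + 1/16 = 5/64 = 0.078125.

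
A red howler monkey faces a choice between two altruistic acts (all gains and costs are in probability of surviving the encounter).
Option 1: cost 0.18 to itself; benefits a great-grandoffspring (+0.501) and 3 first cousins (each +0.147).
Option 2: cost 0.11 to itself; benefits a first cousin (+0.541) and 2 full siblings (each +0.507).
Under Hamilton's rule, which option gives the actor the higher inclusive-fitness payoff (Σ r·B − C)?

Option 1: r to a great-grandoffspring = 0.125.
Option 1: r to a first cousin = 0.125.
Option 1: Σ r·B − C = (1·0.125·0.501 + 3·0.125·0.147) − 0.18 = -0.06225.
Option 2: r to a first cousin = 0.125.
Option 2: r to a full sibling = 0.5.
Option 2: Σ r·B − C = (1·0.125·0.541 + 2·0.5·0.507) − 0.11 = 0.464625.
Option 2 has the higher net inclusive-fitness payoff.

Option 2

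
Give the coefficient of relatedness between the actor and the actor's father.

Each parent–offspring link contributes a factor of 1/2, and independent paths through distinct common ancestors add.
One parent–offspring link: r = (1/2)^1 = 1/2.

0.5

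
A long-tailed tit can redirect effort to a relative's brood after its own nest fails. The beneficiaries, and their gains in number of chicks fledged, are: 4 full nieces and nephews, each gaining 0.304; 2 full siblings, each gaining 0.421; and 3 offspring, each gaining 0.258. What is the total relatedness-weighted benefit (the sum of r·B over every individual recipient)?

r to a full niece or nephew = 1/4 (full aunt/uncle↔niece/nephew: two paths of length 3 through the shared grandparent pair: r = 2·(1/2)^3 = 1/4).
r to a full sibling = 1/2 (full sibs share both parents — two paths of length 2: r = 2·(1/2)^2 = 1/2).
r to an offspring = 0.5 (one parent–offspring link: r = (1/2)^1 = 1/2).
Summing one r·B term per recipient: 4·0.25·0.304 + 2·0.5·0.421 + 3·0.5·0.258 = 1.112.

1.112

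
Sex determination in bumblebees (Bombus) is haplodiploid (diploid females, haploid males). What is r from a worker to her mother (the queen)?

0.5

One meiotic link between diploid queen and diploid daughter: r = 1/2.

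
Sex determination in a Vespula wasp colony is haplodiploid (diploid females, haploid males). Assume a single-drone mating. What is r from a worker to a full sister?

Haplodiploid full sisters inherit their father's entire haploid genome identically (contributing 1/2) and on average half of their mother's contribution (1/2 · 1/2 = 1/4); r = 1/2 + 1/4 = 3/4.

0.75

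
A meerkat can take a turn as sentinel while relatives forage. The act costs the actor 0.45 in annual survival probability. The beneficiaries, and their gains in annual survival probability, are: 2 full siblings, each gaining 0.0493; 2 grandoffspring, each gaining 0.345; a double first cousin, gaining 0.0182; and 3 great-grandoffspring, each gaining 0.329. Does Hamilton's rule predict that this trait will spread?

No

Hamilton's rule: the trait is favored when the sum of r·B over every recipient exceeds the actor's cost C.
r to a full sibling = 0.5 (full sibs share both parents — two paths of length 2: r = 2·(1/2)^2 = 1/2).
r to a grandoffspring = 1/4 (two parent–offspring links: r = (1/2)^2 = 1/4).
r to a double first cousin = 0.25 (double first cousins share both grandparent pairs — four paths of length 4: r = 4·(1/2)^4 = 1/4).
r to a great-grandoffspring = 1/8 (three parent–offspring links: r = (1/2)^3 = 1/8).
Summing one r·B term per recipient: 2·0.5·0.0493 + 2·0.25·0.345 + 1·0.25·0.0182 + 3·0.125·0.329 = 0.349725.
0.349725 < 0.45: the indirect benefit is less than the cost.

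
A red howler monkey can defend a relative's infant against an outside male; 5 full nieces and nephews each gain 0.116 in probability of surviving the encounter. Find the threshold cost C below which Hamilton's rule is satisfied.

r to a full niece or nephew = 1/4 (full aunt/uncle↔niece/nephew: two paths of length 3 through the shared grandparent pair: r = 2·(1/2)^3 = 1/4).
Hamilton's rule: n·r·B > C, so the trait is favored while C < n·r·B = 5·0.25·0.116 = 0.145.

0.145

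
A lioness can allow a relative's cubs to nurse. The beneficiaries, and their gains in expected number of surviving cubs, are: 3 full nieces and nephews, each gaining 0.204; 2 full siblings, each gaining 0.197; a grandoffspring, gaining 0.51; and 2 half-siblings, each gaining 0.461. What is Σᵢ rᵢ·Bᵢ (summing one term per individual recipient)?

r to a full niece or nephew = 0.25 (full aunt/uncle↔niece/nephew: two paths of length 3 through the shared grandparent pair: r = 2·(1/2)^3 = 1/4).
r to a full sibling = 0.5 (full sibs share both parents — two paths of length 2: r = 2·(1/2)^2 = 1/2).
r to a grandoffspring = 1/4 (two parent–offspring links: r = (1/2)^2 = 1/4).
r to a half-sibling = 0.25 (half-sibs share one parent — one path of length 2: r = (1/2)^2 = 1/4).
Summing one r·B term per recipient: 3·0.25·0.204 + 2·0.5·0.197 + 1·0.25·0.51 + 2·0.25·0.461 = 0.708.

0.708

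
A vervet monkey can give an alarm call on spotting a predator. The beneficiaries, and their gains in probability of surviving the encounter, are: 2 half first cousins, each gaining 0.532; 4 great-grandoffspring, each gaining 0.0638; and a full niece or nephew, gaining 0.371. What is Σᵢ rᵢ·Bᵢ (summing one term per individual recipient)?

r to a half first cousin = 0.0625 (half first cousins share one grandparent — one path of length 4: r = (1/2)^4 = 1/16).
r to a great-grandoffspring = 1/8 (three parent–offspring links: r = (1/2)^3 = 1/8).
r to a full niece or nephew = 0.25 (full aunt/uncle↔niece/nephew: two paths of length 3 through the shared grandparent pair: r = 2·(1/2)^3 = 1/4).
Summing one r·B term per recipient: 2·0.0625·0.532 + 4·0.125·0.0638 + 1·0.25·0.371 = 0.19115.

0.19115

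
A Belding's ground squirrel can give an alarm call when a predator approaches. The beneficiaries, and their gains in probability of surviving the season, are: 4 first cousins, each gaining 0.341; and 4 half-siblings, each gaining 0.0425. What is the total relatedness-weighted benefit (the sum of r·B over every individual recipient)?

0.213

r to a first cousin = 0.125 (first cousins share one grandparent pair — two paths of length 4: r = 2·(1/2)^4 = 1/8).
r to a half-sibling = 1/4 (half-sibs share one parent — one path of length 2: r = (1/2)^2 = 1/4).
Summing one r·B term per recipient: 4·0.125·0.341 + 4·0.25·0.0425 = 0.213.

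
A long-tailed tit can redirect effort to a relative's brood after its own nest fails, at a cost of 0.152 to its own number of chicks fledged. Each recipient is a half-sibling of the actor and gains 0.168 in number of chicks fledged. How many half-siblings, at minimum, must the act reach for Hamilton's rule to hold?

4

r to a half-sibling = 1/4 (half-sibs share one parent — one path of length 2: r = (1/2)^2 = 1/4).
Hamilton's rule: n·r·B > C  ⇒  n > C/(r·B) = 0.152/(0.25·0.168) = 3.619.
The smallest integer exceeding 3.619 is 4.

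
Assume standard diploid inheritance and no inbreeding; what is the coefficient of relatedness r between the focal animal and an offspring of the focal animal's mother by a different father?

Each parent–offspring link contributes a factor of 1/2, and independent paths through distinct common ancestors add.
Half-sibs share one parent — one path of length 2: r = (1/2)^2 = 1/4.

0.25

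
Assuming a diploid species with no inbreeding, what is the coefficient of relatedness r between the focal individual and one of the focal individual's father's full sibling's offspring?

0.125

Each parent–offspring link contributes a factor of 1/2, and independent paths through distinct common ancestors add.
First cousins share one grandparent pair — two paths of length 4: r = 2·(1/2)^4 = 1/8.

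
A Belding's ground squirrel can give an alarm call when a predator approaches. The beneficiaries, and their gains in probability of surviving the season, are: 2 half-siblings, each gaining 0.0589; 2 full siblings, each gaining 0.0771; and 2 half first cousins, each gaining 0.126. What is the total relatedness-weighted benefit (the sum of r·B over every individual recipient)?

0.1223

r to a half-sibling = 1/4 (half-sibs share one parent — one path of length 2: r = (1/2)^2 = 1/4).
r to a full sibling = 1/2 (full sibs share both parents — two paths of length 2: r = 2·(1/2)^2 = 1/2).
r to a half first cousin = 0.0625 (half first cousins share one grandparent — one path of length 4: r = (1/2)^4 = 1/16).
Summing one r·B term per recipient: 2·0.25·0.0589 + 2·0.5·0.0771 + 2·0.0625·0.126 = 0.1223.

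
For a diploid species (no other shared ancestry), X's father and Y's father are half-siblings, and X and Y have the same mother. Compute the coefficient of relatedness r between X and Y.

0.3125

Wright's path rule: contributions from independent ancestry routes add.
X and Y are related in two ways: half first cousins through their fathers (r = 1/16) and half-sibs through their shared mother (r = 1/4).
r = 1/16 + 1/4 = 0.3125.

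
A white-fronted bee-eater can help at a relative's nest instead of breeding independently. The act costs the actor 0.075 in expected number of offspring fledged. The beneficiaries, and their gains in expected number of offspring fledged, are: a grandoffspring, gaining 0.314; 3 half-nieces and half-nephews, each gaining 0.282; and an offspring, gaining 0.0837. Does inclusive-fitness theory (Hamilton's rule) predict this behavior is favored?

Yes

Hamilton's rule: the trait is favored when the sum of r·B over every recipient exceeds the actor's cost C.
r to a grandoffspring = 0.25 (two parent–offspring links: r = (1/2)^2 = 1/4).
r to a half-niece or half-nephew = 1/8 (half-aunt/uncle↔niece/nephew: one path of length 3: r = (1/2)^3 = 1/8).
r to an offspring = 0.5 (one parent–offspring link: r = (1/2)^1 = 1/2).
Summing one r·B term per recipient: 1·0.25·0.314 + 3·0.125·0.282 + 1·0.5·0.0837 = 0.2261.
0.2261 > 0.075: the indirect benefit exceeds the cost.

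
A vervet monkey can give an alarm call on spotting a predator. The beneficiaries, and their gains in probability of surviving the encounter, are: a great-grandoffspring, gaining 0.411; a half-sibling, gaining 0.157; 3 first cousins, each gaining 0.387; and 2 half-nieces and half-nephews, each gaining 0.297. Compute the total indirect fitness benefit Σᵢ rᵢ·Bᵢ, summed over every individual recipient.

r to a great-grandoffspring = 0.125 (three parent–offspring links: r = (1/2)^3 = 1/8).
r to a half-sibling = 1/4 (half-sibs share one parent — one path of length 2: r = (1/2)^2 = 1/4).
r to a first cousin = 0.125 (first cousins share one grandparent pair — two paths of length 4: r = 2·(1/2)^4 = 1/8).
r to a half-niece or half-nephew = 1/8 (half-aunt/uncle↔niece/nephew: one path of length 3: r = (1/2)^3 = 1/8).
Summing one r·B term per recipient: 1·0.125·0.411 + 1·0.25·0.157 + 3·0.125·0.387 + 2·0.125·0.297 = 0.31.

0.31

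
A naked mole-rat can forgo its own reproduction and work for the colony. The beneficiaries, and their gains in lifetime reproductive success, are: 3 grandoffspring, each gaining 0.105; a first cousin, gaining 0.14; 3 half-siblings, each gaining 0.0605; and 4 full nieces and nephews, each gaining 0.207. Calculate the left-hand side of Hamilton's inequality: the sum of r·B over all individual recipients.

r to a grandoffspring = 1/4 (two parent–offspring links: r = (1/2)^2 = 1/4).
r to a first cousin = 0.125 (first cousins share one grandparent pair — two paths of length 4: r = 2·(1/2)^4 = 1/8).
r to a half-sibling = 1/4 (half-sibs share one parent — one path of length 2: r = (1/2)^2 = 1/4).
r to a full niece or nephew = 1/4 (full aunt/uncle↔niece/nephew: two paths of length 3 through the shared grandparent pair: r = 2·(1/2)^3 = 1/4).
Summing one r·B term per recipient: 3·0.25·0.105 + 1·0.125·0.14 + 3·0.25·0.0605 + 4·0.25·0.207 = 0.348625.

0.348625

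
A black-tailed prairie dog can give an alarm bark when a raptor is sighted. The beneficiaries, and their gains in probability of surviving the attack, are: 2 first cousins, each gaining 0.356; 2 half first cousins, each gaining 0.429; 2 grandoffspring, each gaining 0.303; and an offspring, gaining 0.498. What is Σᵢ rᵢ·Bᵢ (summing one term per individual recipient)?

0.543125

r to a first cousin = 0.125 (first cousins share one grandparent pair — two paths of length 4: r = 2·(1/2)^4 = 1/8).
r to a half first cousin = 0.0625 (half first cousins share one grandparent — one path of length 4: r = (1/2)^4 = 1/16).
r to a grandoffspring = 0.25 (two parent–offspring links: r = (1/2)^2 = 1/4).
r to an offspring = 1/2 (one parent–offspring link: r = (1/2)^1 = 1/2).
Summing one r·B term per recipient: 2·0.125·0.356 + 2·0.0625·0.429 + 2·0.25·0.303 + 1·0.5·0.498 = 0.543125.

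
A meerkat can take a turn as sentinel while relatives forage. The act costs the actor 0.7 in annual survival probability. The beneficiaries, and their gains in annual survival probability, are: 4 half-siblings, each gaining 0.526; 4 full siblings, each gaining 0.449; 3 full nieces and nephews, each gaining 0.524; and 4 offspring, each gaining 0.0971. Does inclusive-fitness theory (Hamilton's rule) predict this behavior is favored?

Hamilton's rule: the trait is favored when the sum of r·B over every recipient exceeds the actor's cost C.
r to a half-sibling = 1/4 (half-sibs share one parent — one path of length 2: r = (1/2)^2 = 1/4).
r to a full sibling = 1/2 (full sibs share both parents — two paths of length 2: r = 2·(1/2)^2 = 1/2).
r to a full niece or nephew = 1/4 (full aunt/uncle↔niece/nephew: two paths of length 3 through the shared grandparent pair: r = 2·(1/2)^3 = 1/4).
r to an offspring = 0.5 (one parent–offspring link: r = (1/2)^1 = 1/2).
Summing one r·B term per recipient: 4·0.25·0.526 + 4·0.5·0.449 + 3·0.25·0.524 + 4·0.5·0.0971 = 2.0112.
2.0112 > 0.7: the indirect benefit exceeds the cost.

Yes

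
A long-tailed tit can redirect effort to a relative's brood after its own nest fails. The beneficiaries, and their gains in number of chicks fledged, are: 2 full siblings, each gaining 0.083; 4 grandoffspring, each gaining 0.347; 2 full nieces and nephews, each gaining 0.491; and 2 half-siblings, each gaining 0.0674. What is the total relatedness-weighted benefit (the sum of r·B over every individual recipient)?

0.7092

r to a full sibling = 0.5 (full sibs share both parents — two paths of length 2: r = 2·(1/2)^2 = 1/2).
r to a grandoffspring = 0.25 (two parent–offspring links: r = (1/2)^2 = 1/4).
r to a full niece or nephew = 1/4 (full aunt/uncle↔niece/nephew: two paths of length 3 through the shared grandparent pair: r = 2·(1/2)^3 = 1/4).
r to a half-sibling = 0.25 (half-sibs share one parent — one path of length 2: r = (1/2)^2 = 1/4).
Summing one r·B term per recipient: 2·0.5·0.083 + 4·0.25·0.347 + 2·0.25·0.491 + 2·0.25·0.0674 = 0.7092.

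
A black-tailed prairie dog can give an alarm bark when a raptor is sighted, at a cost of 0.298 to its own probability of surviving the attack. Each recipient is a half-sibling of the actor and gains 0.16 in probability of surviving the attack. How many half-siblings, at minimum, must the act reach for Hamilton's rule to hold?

8

r to a half-sibling = 1/4 (half-sibs share one parent — one path of length 2: r = (1/2)^2 = 1/4).
Hamilton's rule: n·r·B > C  ⇒  n > C/(r·B) = 0.298/(0.25·0.16) = 7.45.
The smallest integer exceeding 7.45 is 8.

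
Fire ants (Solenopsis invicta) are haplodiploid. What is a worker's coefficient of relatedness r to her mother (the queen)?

One meiotic link between diploid queen and diploid daughter: r = 1/2.

0.5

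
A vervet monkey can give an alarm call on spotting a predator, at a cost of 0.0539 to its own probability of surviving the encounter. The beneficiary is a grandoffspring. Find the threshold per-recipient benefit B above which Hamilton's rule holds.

r to a grandoffspring = 1/4 (two parent–offspring links: r = (1/2)^2 = 1/4).
Hamilton's rule with n recipients of equal r: n·r·B > C, so B > C/(n·r) = 0.0539/(1·0.25) = 0.2156.

0.2156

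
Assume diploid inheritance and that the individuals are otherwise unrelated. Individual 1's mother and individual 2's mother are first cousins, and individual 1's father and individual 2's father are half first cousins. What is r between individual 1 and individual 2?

With two independent routes of shared ancestry, r is the sum of the two contributions.
Individual 1 and individual 2 are related in two ways: second cousins through their mothers (r = 1/32) and half second cousins through their fathers (r = 1/64).
r = 1/32 + 1/64 = 3/64 = 0.046875.

0.046875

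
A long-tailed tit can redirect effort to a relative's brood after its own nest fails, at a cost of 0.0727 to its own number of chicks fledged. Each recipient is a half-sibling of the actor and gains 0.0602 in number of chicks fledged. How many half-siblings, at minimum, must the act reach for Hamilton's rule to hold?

r to a half-sibling = 0.25 (half-sibs share one parent — one path of length 2: r = (1/2)^2 = 1/4).
Hamilton's rule: n·r·B > C  ⇒  n > C/(r·B) = 0.0727/(0.25·0.0602) = 4.831.
The smallest integer exceeding 4.831 is 5.

5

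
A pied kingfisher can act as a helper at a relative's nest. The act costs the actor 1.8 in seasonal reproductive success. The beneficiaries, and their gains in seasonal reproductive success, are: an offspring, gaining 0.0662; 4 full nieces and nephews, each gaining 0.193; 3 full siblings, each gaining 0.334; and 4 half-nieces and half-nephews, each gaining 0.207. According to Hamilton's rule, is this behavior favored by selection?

Hamilton's rule: the trait is favored when the sum of r·B over every recipient exceeds the actor's cost C.
r to an offspring = 0.5 (one parent–offspring link: r = (1/2)^1 = 1/2).
r to a full niece or nephew = 0.25 (full aunt/uncle↔niece/nephew: two paths of length 3 through the shared grandparent pair: r = 2·(1/2)^3 = 1/4).
r to a full sibling = 1/2 (full sibs share both parents — two paths of length 2: r = 2·(1/2)^2 = 1/2).
r to a half-niece or half-nephew = 1/8 (half-aunt/uncle↔niece/nephew: one path of length 3: r = (1/2)^3 = 1/8).
Summing one r·B term per recipient: 1·0.5·0.0662 + 4·0.25·0.193 + 3·0.5·0.334 + 4·0.125·0.207 = 0.8306.
0.8306 < 1.8: the indirect benefit is less than the cost.

No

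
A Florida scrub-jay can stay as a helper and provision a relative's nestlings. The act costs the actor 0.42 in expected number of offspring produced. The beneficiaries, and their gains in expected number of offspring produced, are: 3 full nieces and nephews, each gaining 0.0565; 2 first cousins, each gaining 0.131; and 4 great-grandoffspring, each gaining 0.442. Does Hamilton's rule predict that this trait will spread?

No

Hamilton's rule: the trait is favored when the sum of r·B over every recipient exceeds the actor's cost C.
r to a full niece or nephew = 1/4 (full aunt/uncle↔niece/nephew: two paths of length 3 through the shared grandparent pair: r = 2·(1/2)^3 = 1/4).
r to a first cousin = 0.125 (first cousins share one grandparent pair — two paths of length 4: r = 2·(1/2)^4 = 1/8).
r to a great-grandoffspring = 0.125 (three parent–offspring links: r = (1/2)^3 = 1/8).
Summing one r·B term per recipient: 3·0.25·0.0565 + 2·0.125·0.131 + 4·0.125·0.442 = 0.296125.
0.296125 < 0.42: the indirect benefit is less than the cost.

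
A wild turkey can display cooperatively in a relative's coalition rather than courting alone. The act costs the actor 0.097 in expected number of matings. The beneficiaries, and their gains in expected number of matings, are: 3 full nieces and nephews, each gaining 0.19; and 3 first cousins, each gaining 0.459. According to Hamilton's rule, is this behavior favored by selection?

Yes

Hamilton's rule: the trait is favored when the sum of r·B over every recipient exceeds the actor's cost C.
r to a full niece or nephew = 0.25 (full aunt/uncle↔niece/nephew: two paths of length 3 through the shared grandparent pair: r = 2·(1/2)^3 = 1/4).
r to a first cousin = 0.125 (first cousins share one grandparent pair — two paths of length 4: r = 2·(1/2)^4 = 1/8).
Summing one r·B term per recipient: 3·0.25·0.19 + 3·0.125·0.459 = 0.314625.
0.314625 > 0.097: the indirect benefit exceeds the cost.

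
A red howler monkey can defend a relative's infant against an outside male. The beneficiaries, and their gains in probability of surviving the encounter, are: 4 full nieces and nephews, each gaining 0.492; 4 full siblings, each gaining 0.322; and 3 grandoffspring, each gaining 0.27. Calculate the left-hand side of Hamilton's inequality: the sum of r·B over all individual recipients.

r to a full niece or nephew = 0.25 (full aunt/uncle↔niece/nephew: two paths of length 3 through the shared grandparent pair: r = 2·(1/2)^3 = 1/4).
r to a full sibling = 0.5 (full sibs share both parents — two paths of length 2: r = 2·(1/2)^2 = 1/2).
r to a grandoffspring = 0.25 (two parent–offspring links: r = (1/2)^2 = 1/4).
Summing one r·B term per recipient: 4·0.25·0.492 + 4·0.5·0.322 + 3·0.25·0.27 = 1.3385.

1.3385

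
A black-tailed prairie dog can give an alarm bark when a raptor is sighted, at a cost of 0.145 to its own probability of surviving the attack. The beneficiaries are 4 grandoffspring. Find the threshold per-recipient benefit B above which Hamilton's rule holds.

0.145

r to a grandoffspring = 0.25 (two parent–offspring links: r = (1/2)^2 = 1/4).
Hamilton's rule with n recipients of equal r: n·r·B > C, so B > C/(n·r) = 0.145/(4·0.25) = 0.145.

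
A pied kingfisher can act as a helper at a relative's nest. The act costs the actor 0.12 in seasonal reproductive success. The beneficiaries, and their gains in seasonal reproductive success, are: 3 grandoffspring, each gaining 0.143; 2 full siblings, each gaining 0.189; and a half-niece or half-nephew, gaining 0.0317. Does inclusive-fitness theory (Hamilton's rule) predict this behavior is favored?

Yes

Hamilton's rule: the trait is favored when the sum of r·B over every recipient exceeds the actor's cost C.
r to a grandoffspring = 0.25 (two parent–offspring links: r = (1/2)^2 = 1/4).
r to a full sibling = 0.5 (full sibs share both parents — two paths of length 2: r = 2·(1/2)^2 = 1/2).
r to a half-niece or half-nephew = 0.125 (half-aunt/uncle↔niece/nephew: one path of length 3: r = (1/2)^3 = 1/8).
Summing one r·B term per recipient: 3·0.25·0.143 + 2·0.5·0.189 + 1·0.125·0.0317 = 0.3002125.
0.3002125 > 0.12: the indirect benefit exceeds the cost.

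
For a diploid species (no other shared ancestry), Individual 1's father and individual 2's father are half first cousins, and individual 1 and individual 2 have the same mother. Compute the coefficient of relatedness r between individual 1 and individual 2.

Relatedness sums over independent paths through distinct common ancestors.
Individual 1 and individual 2 are related in two ways: half second cousins through their fathers (r = 1/64) and half-sibs through their shared mother (r = 1/4).
r = 1/64 + 1/4 = 0.265625.

0.265625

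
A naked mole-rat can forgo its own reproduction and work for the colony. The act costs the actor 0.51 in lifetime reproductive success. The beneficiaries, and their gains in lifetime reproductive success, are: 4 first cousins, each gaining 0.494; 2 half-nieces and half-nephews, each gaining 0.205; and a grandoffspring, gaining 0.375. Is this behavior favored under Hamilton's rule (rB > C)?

No

Hamilton's rule: the trait is favored when the sum of r·B over every recipient exceeds the actor's cost C.
r to a first cousin = 0.125 (first cousins share one grandparent pair — two paths of length 4: r = 2·(1/2)^4 = 1/8).
r to a half-niece or half-nephew = 1/8 (half-aunt/uncle↔niece/nephew: one path of length 3: r = (1/2)^3 = 1/8).
r to a grandoffspring = 0.25 (two parent–offspring links: r = (1/2)^2 = 1/4).
Summing one r·B term per recipient: 4·0.125·0.494 + 2·0.125·0.205 + 1·0.25·0.375 = 0.392.
0.392 < 0.51: the indirect benefit is less than the cost.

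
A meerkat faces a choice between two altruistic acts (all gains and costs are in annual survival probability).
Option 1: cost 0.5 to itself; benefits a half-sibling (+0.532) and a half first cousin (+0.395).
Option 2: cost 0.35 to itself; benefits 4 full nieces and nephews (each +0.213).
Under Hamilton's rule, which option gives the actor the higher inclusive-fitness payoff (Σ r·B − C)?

Option 1: r to a half-sibling = 0.25.
Option 1: r to a half first cousin = 0.0625.
Option 1: Σ r·B − C = (1·0.25·0.532 + 1·0.0625·0.395) − 0.5 = -0.3423125.
Option 2: r to a full niece or nephew = 0.25.
Option 2: Σ r·B − C = (4·0.25·0.213) − 0.35 = -0.137.
Option 2 has the higher net inclusive-fitness payoff.

Option 2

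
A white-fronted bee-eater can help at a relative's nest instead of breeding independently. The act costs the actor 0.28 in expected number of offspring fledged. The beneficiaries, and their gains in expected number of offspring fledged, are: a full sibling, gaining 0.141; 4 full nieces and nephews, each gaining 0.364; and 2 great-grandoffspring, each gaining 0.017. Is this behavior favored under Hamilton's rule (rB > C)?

Hamilton's rule: the trait is favored when the sum of r·B over every recipient exceeds the actor's cost C.
r to a full sibling = 1/2 (full sibs share both parents — two paths of length 2: r = 2·(1/2)^2 = 1/2).
r to a full niece or nephew = 1/4 (full aunt/uncle↔niece/nephew: two paths of length 3 through the shared grandparent pair: r = 2·(1/2)^3 = 1/4).
r to a great-grandoffspring = 0.125 (three parent–offspring links: r = (1/2)^3 = 1/8).
Summing one r·B term per recipient: 1·0.5·0.141 + 4·0.25·0.364 + 2·0.125·0.017 = 0.43875.
0.43875 > 0.28: the indirect benefit exceeds the cost.

Yes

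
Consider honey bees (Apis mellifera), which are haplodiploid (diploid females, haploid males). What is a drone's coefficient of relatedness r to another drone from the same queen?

0.5

Haploid brothers each carry a random half of the queen's diploid genome, so on average they share half: r = 1/2.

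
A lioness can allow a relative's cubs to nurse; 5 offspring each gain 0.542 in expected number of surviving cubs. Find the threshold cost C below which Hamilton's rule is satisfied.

1.355

r to an offspring = 1/2 (one parent–offspring link: r = (1/2)^1 = 1/2).
Hamilton's rule: n·r·B > C, so the trait is favored while C < n·r·B = 5·0.5·0.542 = 1.355.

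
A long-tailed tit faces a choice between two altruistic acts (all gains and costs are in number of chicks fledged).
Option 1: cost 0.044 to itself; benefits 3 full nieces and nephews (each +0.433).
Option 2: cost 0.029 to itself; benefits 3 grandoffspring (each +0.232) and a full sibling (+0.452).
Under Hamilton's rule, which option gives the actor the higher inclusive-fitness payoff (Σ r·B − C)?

Option 1: r to a full niece or nephew = 0.25.
Option 1: Σ r·B − C = (3·0.25·0.433) − 0.044 = 0.28075.
Option 2: r to a grandoffspring = 0.25.
Option 2: r to a full sibling = 0.5.
Option 2: Σ r·B − C = (3·0.25·0.232 + 1·0.5·0.452) − 0.029 = 0.371.
Option 2 has the higher net inclusive-fitness payoff.

Option 2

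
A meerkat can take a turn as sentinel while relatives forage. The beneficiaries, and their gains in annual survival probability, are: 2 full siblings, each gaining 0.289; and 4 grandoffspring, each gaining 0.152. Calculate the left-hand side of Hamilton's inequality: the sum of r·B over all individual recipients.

r to a full sibling = 0.5 (full sibs share both parents — two paths of length 2: r = 2·(1/2)^2 = 1/2).
r to a grandoffspring = 1/4 (two parent–offspring links: r = (1/2)^2 = 1/4).
Summing one r·B term per recipient: 2·0.5·0.289 + 4·0.25·0.152 = 0.441.

0.441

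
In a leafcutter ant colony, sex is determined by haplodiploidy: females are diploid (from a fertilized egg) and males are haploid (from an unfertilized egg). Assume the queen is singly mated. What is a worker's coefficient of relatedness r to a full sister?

0.75

Haplodiploid full sisters inherit their father's entire haploid genome identically (contributing 1/2) and on average half of their mother's contribution (1/2 · 1/2 = 1/4); r = 1/2 + 1/4 = 3/4.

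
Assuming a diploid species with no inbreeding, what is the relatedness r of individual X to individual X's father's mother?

Each parent–offspring link contributes a factor of 1/2, and independent paths through distinct common ancestors add.
Two parent–offspring links: r = (1/2)^2 = 1/4.

0.25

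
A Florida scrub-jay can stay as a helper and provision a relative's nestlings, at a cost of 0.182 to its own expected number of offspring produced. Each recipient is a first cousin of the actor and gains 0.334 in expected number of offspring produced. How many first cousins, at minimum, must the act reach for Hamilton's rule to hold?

r to a first cousin = 1/8 (first cousins share one grandparent pair — two paths of length 4: r = 2·(1/2)^4 = 1/8).
Hamilton's rule: n·r·B > C  ⇒  n > C/(r·B) = 0.182/(0.125·0.334) = 4.359.
The smallest integer exceeding 4.359 is 5.

5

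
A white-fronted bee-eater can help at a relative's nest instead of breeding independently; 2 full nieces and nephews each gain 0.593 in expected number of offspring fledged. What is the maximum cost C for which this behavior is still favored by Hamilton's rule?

r to a full niece or nephew = 1/4 (full aunt/uncle↔niece/nephew: two paths of length 3 through the shared grandparent pair: r = 2·(1/2)^3 = 1/4).
Hamilton's rule: n·r·B > C, so the trait is favored while C < n·r·B = 2·0.25·0.593 = 0.2965.

0.2965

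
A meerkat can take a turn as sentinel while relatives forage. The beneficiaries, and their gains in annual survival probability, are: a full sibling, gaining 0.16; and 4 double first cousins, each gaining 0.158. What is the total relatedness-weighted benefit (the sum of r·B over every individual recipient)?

0.238

r to a full sibling = 0.5 (full sibs share both parents — two paths of length 2: r = 2·(1/2)^2 = 1/2).
r to a double first cousin = 1/4 (double first cousins share both grandparent pairs — four paths of length 4: r = 4·(1/2)^4 = 1/4).
Summing one r·B term per recipient: 1·0.5·0.16 + 4·0.25·0.158 = 0.238.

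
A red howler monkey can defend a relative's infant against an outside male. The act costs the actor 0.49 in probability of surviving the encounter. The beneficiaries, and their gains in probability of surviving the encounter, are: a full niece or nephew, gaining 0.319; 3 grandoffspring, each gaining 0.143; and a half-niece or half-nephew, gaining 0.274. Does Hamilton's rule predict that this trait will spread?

No

Hamilton's rule: the trait is favored when the sum of r·B over every recipient exceeds the actor's cost C.
r to a full niece or nephew = 1/4 (full aunt/uncle↔niece/nephew: two paths of length 3 through the shared grandparent pair: r = 2·(1/2)^3 = 1/4).
r to a grandoffspring = 0.25 (two parent–offspring links: r = (1/2)^2 = 1/4).
r to a half-niece or half-nephew = 1/8 (half-aunt/uncle↔niece/nephew: one path of length 3: r = (1/2)^3 = 1/8).
Summing one r·B term per recipient: 1·0.25·0.319 + 3·0.25·0.143 + 1·0.125·0.274 = 0.22125.
0.22125 < 0.49: the indirect benefit is less than the cost.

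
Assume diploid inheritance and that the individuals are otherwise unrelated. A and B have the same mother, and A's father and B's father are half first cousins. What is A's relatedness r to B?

Relatedness sums over independent paths through distinct common ancestors.
A and B are related in two ways: half-sibs through their shared mother (r = 1/4) and half second cousins through their fathers (r = 1/64).
r = 1/4 + 1/64 = 17/64 = 0.265625.

0.265625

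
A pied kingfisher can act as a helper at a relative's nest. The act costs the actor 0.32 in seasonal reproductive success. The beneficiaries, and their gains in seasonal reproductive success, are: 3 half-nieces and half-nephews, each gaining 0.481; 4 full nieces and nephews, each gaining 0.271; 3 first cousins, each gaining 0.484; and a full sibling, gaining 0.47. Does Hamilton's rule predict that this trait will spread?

Hamilton's rule: the trait is favored when the sum of r·B over every recipient exceeds the actor's cost C.
r to a half-niece or half-nephew = 1/8 (half-aunt/uncle↔niece/nephew: one path of length 3: r = (1/2)^3 = 1/8).
r to a full niece or nephew = 0.25 (full aunt/uncle↔niece/nephew: two paths of length 3 through the shared grandparent pair: r = 2·(1/2)^3 = 1/4).
r to a first cousin = 1/8 (first cousins share one grandparent pair — two paths of length 4: r = 2·(1/2)^4 = 1/8).
r to a full sibling = 1/2 (full sibs share both parents — two paths of length 2: r = 2·(1/2)^2 = 1/2).
Summing one r·B term per recipient: 3·0.125·0.481 + 4·0.25·0.271 + 3·0.125·0.484 + 1·0.5·0.47 = 0.867875.
0.867875 > 0.32: the indirect benefit exceeds the cost.

Yes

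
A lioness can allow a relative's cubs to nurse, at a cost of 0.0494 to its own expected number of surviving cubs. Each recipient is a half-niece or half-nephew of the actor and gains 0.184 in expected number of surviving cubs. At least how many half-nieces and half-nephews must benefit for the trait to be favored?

3

r to a half-niece or half-nephew = 0.125 (half-aunt/uncle↔niece/nephew: one path of length 3: r = (1/2)^3 = 1/8).
Hamilton's rule: n·r·B > C  ⇒  n > C/(r·B) = 0.0494/(0.125·0.184) = 2.148.
The smallest integer exceeding 2.148 is 3.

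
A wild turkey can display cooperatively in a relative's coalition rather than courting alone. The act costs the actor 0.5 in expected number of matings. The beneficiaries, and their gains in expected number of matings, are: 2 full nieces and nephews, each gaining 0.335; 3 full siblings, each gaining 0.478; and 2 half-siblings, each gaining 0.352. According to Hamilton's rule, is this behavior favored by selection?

Yes

Hamilton's rule: the trait is favored when the sum of r·B over every recipient exceeds the actor's cost C.
r to a full niece or nephew = 1/4 (full aunt/uncle↔niece/nephew: two paths of length 3 through the shared grandparent pair: r = 2·(1/2)^3 = 1/4).
r to a full sibling = 0.5 (full sibs share both parents — two paths of length 2: r = 2·(1/2)^2 = 1/2).
r to a half-sibling = 0.25 (half-sibs share one parent — one path of length 2: r = (1/2)^2 = 1/4).
Summing one r·B term per recipient: 2·0.25·0.335 + 3·0.5·0.478 + 2·0.25·0.352 = 1.0605.
1.0605 > 0.5: the indirect benefit exceeds the cost.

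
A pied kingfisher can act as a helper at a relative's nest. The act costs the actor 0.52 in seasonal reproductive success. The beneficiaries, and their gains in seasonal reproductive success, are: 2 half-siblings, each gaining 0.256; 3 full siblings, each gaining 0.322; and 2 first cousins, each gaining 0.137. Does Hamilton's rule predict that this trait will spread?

Yes

Hamilton's rule: the trait is favored when the sum of r·B over every recipient exceeds the actor's cost C.
r to a half-sibling = 0.25 (half-sibs share one parent — one path of length 2: r = (1/2)^2 = 1/4).
r to a full sibling = 1/2 (full sibs share both parents — two paths of length 2: r = 2·(1/2)^2 = 1/2).
r to a first cousin = 1/8 (first cousins share one grandparent pair — two paths of length 4: r = 2·(1/2)^4 = 1/8).
Summing one r·B term per recipient: 2·0.25·0.256 + 3·0.5·0.322 + 2·0.125·0.137 = 0.64525.
0.64525 > 0.52: the indirect benefit exceeds the cost.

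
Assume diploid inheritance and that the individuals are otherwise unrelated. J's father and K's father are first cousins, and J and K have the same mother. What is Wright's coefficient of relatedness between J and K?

With two independent routes of shared ancestry, r is the sum of the two contributions.
J and K are related in two ways: second cousins through their fathers (r = 1/32) and half-sibs through their shared mother (r = 1/4).
r = 1/32 + 1/4 = 9/32 = 0.28125.

0.28125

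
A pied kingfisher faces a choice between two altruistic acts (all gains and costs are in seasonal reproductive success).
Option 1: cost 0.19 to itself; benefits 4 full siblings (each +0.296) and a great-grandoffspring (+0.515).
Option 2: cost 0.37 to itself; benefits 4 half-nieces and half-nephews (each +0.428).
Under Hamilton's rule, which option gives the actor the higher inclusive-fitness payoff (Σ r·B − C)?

Option 1

Option 1: r to a full sibling = 0.5.
Option 1: r to a great-grandoffspring = 0.125.
Option 1: Σ r·B − C = (4·0.5·0.296 + 1·0.125·0.515) − 0.19 = 0.466375.
Option 2: r to a half-niece or half-nephew = 0.125.
Option 2: Σ r·B − C = (4·0.125·0.428) − 0.37 = -0.156.
Option 1 has the higher net inclusive-fitness payoff.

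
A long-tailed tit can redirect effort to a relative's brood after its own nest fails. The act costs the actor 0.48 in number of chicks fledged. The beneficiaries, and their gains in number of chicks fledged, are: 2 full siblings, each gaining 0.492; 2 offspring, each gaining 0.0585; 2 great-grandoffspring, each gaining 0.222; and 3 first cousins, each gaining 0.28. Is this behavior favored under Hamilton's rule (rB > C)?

Hamilton's rule: the trait is favored when the sum of r·B over every recipient exceeds the actor's cost C.
r to a full sibling = 0.5 (full sibs share both parents — two paths of length 2: r = 2·(1/2)^2 = 1/2).
r to an offspring = 1/2 (one parent–offspring link: r = (1/2)^1 = 1/2).
r to a great-grandoffspring = 1/8 (three parent–offspring links: r = (1/2)^3 = 1/8).
r to a first cousin = 1/8 (first cousins share one grandparent pair — two paths of length 4: r = 2·(1/2)^4 = 1/8).
Summing one r·B term per recipient: 2·0.5·0.492 + 2·0.5·0.0585 + 2·0.125·0.222 + 3·0.125·0.28 = 0.711.
0.711 > 0.48: the indirect benefit exceeds the cost.

Yes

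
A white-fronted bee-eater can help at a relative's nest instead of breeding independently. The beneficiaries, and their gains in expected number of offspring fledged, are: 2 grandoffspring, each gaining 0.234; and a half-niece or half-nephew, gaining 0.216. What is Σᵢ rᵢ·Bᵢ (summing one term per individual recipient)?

0.144

r to a grandoffspring = 1/4 (two parent–offspring links: r = (1/2)^2 = 1/4).
r to a half-niece or half-nephew = 1/8 (half-aunt/uncle↔niece/nephew: one path of length 3: r = (1/2)^3 = 1/8).
Summing one r·B term per recipient: 2·0.25·0.234 + 1·0.125·0.216 = 0.144.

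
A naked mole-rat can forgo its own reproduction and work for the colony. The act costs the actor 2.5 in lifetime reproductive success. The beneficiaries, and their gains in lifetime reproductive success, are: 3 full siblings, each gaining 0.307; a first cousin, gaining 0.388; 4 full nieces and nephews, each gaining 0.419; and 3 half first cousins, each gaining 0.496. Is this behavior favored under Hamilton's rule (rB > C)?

Hamilton's rule: the trait is favored when the sum of r·B over every recipient exceeds the actor's cost C.
r to a full sibling = 1/2 (full sibs share both parents — two paths of length 2: r = 2·(1/2)^2 = 1/2).
r to a first cousin = 1/8 (first cousins share one grandparent pair — two paths of length 4: r = 2·(1/2)^4 = 1/8).
r to a full niece or nephew = 0.25 (full aunt/uncle↔niece/nephew: two paths of length 3 through the shared grandparent pair: r = 2·(1/2)^3 = 1/4).
r to a half first cousin = 0.0625 (half first cousins share one grandparent — one path of length 4: r = (1/2)^4 = 1/16).
Summing one r·B term per recipient: 3·0.5·0.307 + 1·0.125·0.388 + 4·0.25·0.419 + 3·0.0625·0.496 = 1.021.
1.021 < 2.5: the indirect benefit is less than the cost.

No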